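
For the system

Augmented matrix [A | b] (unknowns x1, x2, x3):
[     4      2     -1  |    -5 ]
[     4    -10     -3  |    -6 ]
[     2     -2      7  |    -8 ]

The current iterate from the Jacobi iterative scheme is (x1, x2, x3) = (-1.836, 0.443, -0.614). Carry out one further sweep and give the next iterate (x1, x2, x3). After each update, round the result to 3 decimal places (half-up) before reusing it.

(-1.625, 0.050, -0.492)

One sweep:
  x1 = (-5 - (2)·0.443 - (-1)·-0.614) / (4) = -1.625
  x2 = (-6 - (4)·-1.836 - (-3)·-0.614) / (-10) = 0.050
  x3 = (-8 - (2)·-1.836 - (-2)·0.443) / (7) = -0.492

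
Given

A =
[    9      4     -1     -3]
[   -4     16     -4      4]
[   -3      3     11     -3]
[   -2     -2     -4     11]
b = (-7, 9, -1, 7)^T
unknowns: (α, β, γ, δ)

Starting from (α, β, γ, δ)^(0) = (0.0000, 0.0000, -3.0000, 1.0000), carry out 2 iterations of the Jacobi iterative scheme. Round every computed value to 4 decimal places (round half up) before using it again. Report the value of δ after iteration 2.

Iteration 1:
  α = (-7 - (4)·0.0000 - (-1)·-3.0000 - (-3)·1.0000) / (9) = -0.7778
  β = (9 - (-4)·0.0000 - (-4)·-3.0000 - (4)·1.0000) / (16) = -0.4375
  γ = (-1 - (-3)·0.0000 - (3)·0.0000 - (-3)·1.0000) / (11) = 0.1818
  δ = (7 - (-2)·0.0000 - (-2)·0.0000 - (-4)·-3.0000) / (11) = -0.4545
Iteration 2:
  α = (-7 - (4)·-0.4375 - (-1)·0.1818 - (-3)·-0.4545) / (9) = -0.7146
  β = (9 - (-4)·-0.7778 - (-4)·0.1818 - (4)·-0.4545) / (16) = 0.5271
  γ = (-1 - (-3)·-0.7778 - (3)·-0.4375 - (-3)·-0.4545) / (11) = -0.3077
  δ = (7 - (-2)·-0.7778 - (-2)·-0.4375 - (-4)·0.1818) / (11) = 0.4815

0.4815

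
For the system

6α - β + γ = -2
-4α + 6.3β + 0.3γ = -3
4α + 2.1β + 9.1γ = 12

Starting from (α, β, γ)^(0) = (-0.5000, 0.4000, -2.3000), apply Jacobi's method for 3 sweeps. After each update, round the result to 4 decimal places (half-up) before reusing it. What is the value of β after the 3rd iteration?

Iteration 1:
  α = (-2 - (-1)·0.4000 - (1)·-2.3000) / (6) = 0.1167
  β = (-3 - (-4)·-0.5000 - (0.3)·-2.3000) / (6.3) = -0.6841
  γ = (12 - (4)·-0.5000 - (2.1)·0.4000) / (9.1) = 1.4462
Iteration 2:
  α = (-2 - (-1)·-0.6841 - (1)·1.4462) / (6) = -0.6884
  β = (-3 - (-4)·0.1167 - (0.3)·1.4462) / (6.3) = -0.4710
  γ = (12 - (4)·0.1167 - (2.1)·-0.6841) / (9.1) = 1.4253
Iteration 3:
  α = (-2 - (-1)·-0.4710 - (1)·1.4253) / (6) = -0.6494
  β = (-3 - (-4)·-0.6884 - (0.3)·1.4253) / (6.3) = -0.9811
  γ = (12 - (4)·-0.6884 - (2.1)·-0.4710) / (9.1) = 1.7300

-0.9811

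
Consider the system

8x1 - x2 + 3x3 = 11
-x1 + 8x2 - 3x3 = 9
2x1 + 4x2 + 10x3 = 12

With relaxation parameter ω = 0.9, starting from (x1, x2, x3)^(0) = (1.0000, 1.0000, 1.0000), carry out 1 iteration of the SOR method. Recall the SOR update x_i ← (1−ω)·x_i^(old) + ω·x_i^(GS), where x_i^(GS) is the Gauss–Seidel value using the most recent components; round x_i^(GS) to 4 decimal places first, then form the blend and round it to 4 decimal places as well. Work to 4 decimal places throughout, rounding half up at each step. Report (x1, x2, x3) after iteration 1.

Iteration 1:
  x1: GS value = (11 - (-1)·1.0000 - (3)·1.0000) / (8) = 1.1250;  x1 ← (1−ω)·1.0000 + ω·1.1250 = 1.1125
  x2: GS value = (9 - (-1)·1.1125 - (-3)·1.0000) / (8) = 1.6391;  x2 ← (1−ω)·1.0000 + ω·1.6391 = 1.5752
  x3: GS value = (12 - (2)·1.1125 - (4)·1.5752) / (10) = 0.3474;  x3 ← (1−ω)·1.0000 + ω·0.3474 = 0.4127

(1.1125, 1.5752, 0.4127)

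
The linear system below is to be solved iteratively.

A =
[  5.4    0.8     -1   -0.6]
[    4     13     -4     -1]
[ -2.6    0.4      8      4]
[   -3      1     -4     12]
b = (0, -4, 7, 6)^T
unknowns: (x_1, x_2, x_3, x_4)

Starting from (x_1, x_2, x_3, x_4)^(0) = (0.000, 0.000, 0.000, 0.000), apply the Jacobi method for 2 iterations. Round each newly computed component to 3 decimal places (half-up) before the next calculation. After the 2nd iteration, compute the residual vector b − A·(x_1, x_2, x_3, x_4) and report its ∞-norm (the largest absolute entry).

1.675

Iteration 1:
  x_1 = (0 - (0.8)·0.000 - (-1)·0.000 - (-0.6)·0.000) / (5.4) = 0.000
  x_2 = (-4 - (4)·0.000 - (-4)·0.000 - (-1)·0.000) / (13) = -0.308
  x_3 = (7 - (-2.6)·0.000 - (0.4)·0.000 - (4)·0.000) / (8) = 0.875
  x_4 = (6 - (-3)·0.000 - (1)·0.000 - (-4)·0.000) / (12) = 0.500
Iteration 2:
  x_1 = (0 - (0.8)·-0.308 - (-1)·0.875 - (-0.6)·0.500) / (5.4) = 0.263
  x_2 = (-4 - (4)·0.000 - (-4)·0.875 - (-1)·0.500) / (13) = 0.000
  x_3 = (7 - (-2.6)·0.000 - (0.4)·-0.308 - (4)·0.500) / (8) = 0.640
  x_4 = (6 - (-3)·0.000 - (1)·-0.308 - (-4)·0.875) / (12) = 0.817
Residual b − A·x = (-0.290, -1.675, -0.704, -0.455); ∞-norm = 1.675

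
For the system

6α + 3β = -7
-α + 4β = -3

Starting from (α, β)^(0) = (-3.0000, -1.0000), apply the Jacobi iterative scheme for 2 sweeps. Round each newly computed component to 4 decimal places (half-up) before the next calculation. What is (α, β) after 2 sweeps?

Iteration 1:
  α = (-7 - (3)·-1.0000) / (6) = -0.6667
  β = (-3 - (-1)·-3.0000) / (4) = -1.5000
Iteration 2:
  α = (-7 - (3)·-1.5000) / (6) = -0.4167
  β = (-3 - (-1)·-0.6667) / (4) = -0.9167

(-0.4167, -0.9167)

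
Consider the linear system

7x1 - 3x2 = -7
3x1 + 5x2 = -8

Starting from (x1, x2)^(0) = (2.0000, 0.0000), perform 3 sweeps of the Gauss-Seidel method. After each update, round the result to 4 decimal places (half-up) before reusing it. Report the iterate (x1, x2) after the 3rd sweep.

(-1.3183, -0.8090)

Iteration 1:
  x1 = (-7 - (-3)·0.0000) / (7) = -1.0000
  x2 = (-8 - (3)·-1.0000) / (5) = -1.0000
Iteration 2:
  x1 = (-7 - (-3)·-1.0000) / (7) = -1.4286
  x2 = (-8 - (3)·-1.4286) / (5) = -0.7428
Iteration 3:
  x1 = (-7 - (-3)·-0.7428) / (7) = -1.3183
  x2 = (-8 - (3)·-1.3183) / (5) = -0.8090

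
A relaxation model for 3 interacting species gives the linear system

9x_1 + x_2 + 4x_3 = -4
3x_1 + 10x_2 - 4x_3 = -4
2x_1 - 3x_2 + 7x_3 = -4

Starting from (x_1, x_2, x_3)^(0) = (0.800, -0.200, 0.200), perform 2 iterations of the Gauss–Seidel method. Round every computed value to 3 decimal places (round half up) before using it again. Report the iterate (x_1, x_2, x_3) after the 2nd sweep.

Iteration 1:
  x_1 = (-4 - (1)·-0.200 - (4)·0.200) / (9) = -0.511
  x_2 = (-4 - (3)·-0.511 - (-4)·0.200) / (10) = -0.167
  x_3 = (-4 - (2)·-0.511 - (-3)·-0.167) / (7) = -0.497
Iteration 2:
  x_1 = (-4 - (1)·-0.167 - (4)·-0.497) / (9) = -0.205
  x_2 = (-4 - (3)·-0.205 - (-4)·-0.497) / (10) = -0.537
  x_3 = (-4 - (2)·-0.205 - (-3)·-0.537) / (7) = -0.743

(-0.205, -0.537, -0.743)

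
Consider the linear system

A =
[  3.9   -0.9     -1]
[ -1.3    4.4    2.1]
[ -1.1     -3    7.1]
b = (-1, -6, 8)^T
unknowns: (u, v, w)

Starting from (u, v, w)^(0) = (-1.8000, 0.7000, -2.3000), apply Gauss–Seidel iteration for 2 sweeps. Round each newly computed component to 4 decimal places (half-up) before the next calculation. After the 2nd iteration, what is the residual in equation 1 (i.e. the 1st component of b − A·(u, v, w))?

-1.6812

Iteration 1:
  u = (-1 - (-0.9)·0.7000 - (-1)·-2.3000) / (3.9) = -0.6846
  v = (-6 - (-1.3)·-0.6846 - (2.1)·-2.3000) / (4.4) = -0.4682
  w = (8 - (-1.1)·-0.6846 - (-3)·-0.4682) / (7.1) = 0.8229
Iteration 2:
  u = (-1 - (-0.9)·-0.4682 - (-1)·0.8229) / (3.9) = -0.1535
  v = (-6 - (-1.3)·-0.1535 - (2.1)·0.8229) / (4.4) = -1.8017
  w = (8 - (-1.1)·-0.1535 - (-3)·-1.8017) / (7.1) = 0.3417
Residual b − A·x = (-1.6812, 1.0104, 0.0000)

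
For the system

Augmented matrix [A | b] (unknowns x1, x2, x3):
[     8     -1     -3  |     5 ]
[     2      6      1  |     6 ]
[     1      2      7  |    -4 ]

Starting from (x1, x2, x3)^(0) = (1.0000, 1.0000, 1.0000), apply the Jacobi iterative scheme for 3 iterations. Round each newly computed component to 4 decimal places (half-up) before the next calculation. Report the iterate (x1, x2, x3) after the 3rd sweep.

Iteration 1:
  x1 = (5 - (-1)·1.0000 - (-3)·1.0000) / (8) = 1.1250
  x2 = (6 - (2)·1.0000 - (1)·1.0000) / (6) = 0.5000
  x3 = (-4 - (1)·1.0000 - (2)·1.0000) / (7) = -1.0000
Iteration 2:
  x1 = (5 - (-1)·0.5000 - (-3)·-1.0000) / (8) = 0.3125
  x2 = (6 - (2)·1.1250 - (1)·-1.0000) / (6) = 0.7917
  x3 = (-4 - (1)·1.1250 - (2)·0.5000) / (7) = -0.8750
Iteration 3:
  x1 = (5 - (-1)·0.7917 - (-3)·-0.8750) / (8) = 0.3958
  x2 = (6 - (2)·0.3125 - (1)·-0.8750) / (6) = 1.0417
  x3 = (-4 - (1)·0.3125 - (2)·0.7917) / (7) = -0.8423

(0.3958, 1.0417, -0.8423)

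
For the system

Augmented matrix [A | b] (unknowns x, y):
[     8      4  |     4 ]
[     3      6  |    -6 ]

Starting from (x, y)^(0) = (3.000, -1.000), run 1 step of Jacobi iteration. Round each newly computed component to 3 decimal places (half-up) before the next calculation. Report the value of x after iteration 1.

Iteration 1:
  x = (4 - (4)·-1.000) / (8) = 1.000
  y = (-6 - (3)·3.000) / (6) = -2.500

1.000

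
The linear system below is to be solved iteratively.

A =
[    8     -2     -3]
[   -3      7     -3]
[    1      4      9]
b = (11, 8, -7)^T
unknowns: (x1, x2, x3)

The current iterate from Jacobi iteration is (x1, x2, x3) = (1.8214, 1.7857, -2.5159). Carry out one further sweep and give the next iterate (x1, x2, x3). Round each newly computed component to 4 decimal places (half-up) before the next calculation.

One sweep:
  x1 = (11 - (-2)·1.7857 - (-3)·-2.5159) / (8) = 0.8780
  x2 = (8 - (-3)·1.8214 - (-3)·-2.5159) / (7) = 0.8452
  x3 = (-7 - (1)·1.8214 - (4)·1.7857) / (9) = -1.7738

(0.8780, 0.8452, -1.7738)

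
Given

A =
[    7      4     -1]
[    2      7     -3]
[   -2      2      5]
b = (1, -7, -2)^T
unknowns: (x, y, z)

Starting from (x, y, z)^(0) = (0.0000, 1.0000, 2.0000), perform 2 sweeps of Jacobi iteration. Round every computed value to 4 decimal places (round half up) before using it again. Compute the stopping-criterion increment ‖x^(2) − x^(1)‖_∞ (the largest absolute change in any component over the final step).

Iteration 1:
  x = (1 - (4)·1.0000 - (-1)·2.0000) / (7) = -0.1429
  y = (-7 - (2)·0.0000 - (-3)·2.0000) / (7) = -0.1429
  z = (-2 - (-2)·0.0000 - (2)·1.0000) / (5) = -0.8000
Iteration 2:
  x = (1 - (4)·-0.1429 - (-1)·-0.8000) / (7) = 0.1102
  y = (-7 - (2)·-0.1429 - (-3)·-0.8000) / (7) = -1.3020
  z = (-2 - (-2)·-0.1429 - (2)·-0.1429) / (5) = -0.4000
Change: (0.2531, -1.1591, 0.4000) → max |·| = 1.1591

1.1591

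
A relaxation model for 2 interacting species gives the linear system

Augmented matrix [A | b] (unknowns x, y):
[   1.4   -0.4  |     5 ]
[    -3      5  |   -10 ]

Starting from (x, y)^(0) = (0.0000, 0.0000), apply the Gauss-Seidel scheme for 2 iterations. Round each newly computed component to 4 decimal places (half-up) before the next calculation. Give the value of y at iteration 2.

0.1673

Iteration 1:
  x = (5 - (-0.4)·0.0000) / (1.4) = 3.5714
  y = (-10 - (-3)·3.5714) / (5) = 0.1428
Iteration 2:
  x = (5 - (-0.4)·0.1428) / (1.4) = 3.6122
  y = (-10 - (-3)·3.6122) / (5) = 0.1673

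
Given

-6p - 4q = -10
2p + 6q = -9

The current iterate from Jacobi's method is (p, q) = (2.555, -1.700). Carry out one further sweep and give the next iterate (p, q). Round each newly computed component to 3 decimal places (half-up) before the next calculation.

(2.800, -2.352)

One sweep:
  p = (-10 - (-4)·-1.700) / (-6) = 2.800
  q = (-9 - (2)·2.555) / (6) = -2.352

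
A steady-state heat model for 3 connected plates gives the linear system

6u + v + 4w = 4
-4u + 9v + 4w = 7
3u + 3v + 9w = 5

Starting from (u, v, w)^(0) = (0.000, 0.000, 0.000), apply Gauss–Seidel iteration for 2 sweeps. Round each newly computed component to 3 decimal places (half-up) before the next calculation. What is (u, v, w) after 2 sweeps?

Iteration 1:
  u = (4 - (1)·0.000 - (4)·0.000) / (6) = 0.667
  v = (7 - (-4)·0.667 - (4)·0.000) / (9) = 1.074
  w = (5 - (3)·0.667 - (3)·1.074) / (9) = -0.025
Iteration 2:
  u = (4 - (1)·1.074 - (4)·-0.025) / (6) = 0.504
  v = (7 - (-4)·0.504 - (4)·-0.025) / (9) = 1.013
  w = (5 - (3)·0.504 - (3)·1.013) / (9) = 0.050

(0.504, 1.013, 0.050)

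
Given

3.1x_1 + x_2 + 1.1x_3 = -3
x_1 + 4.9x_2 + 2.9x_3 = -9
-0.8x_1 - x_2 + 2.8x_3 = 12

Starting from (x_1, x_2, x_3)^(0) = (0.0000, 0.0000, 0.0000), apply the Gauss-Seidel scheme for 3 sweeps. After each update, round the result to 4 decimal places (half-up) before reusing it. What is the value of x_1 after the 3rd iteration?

-0.7368

Iteration 1:
  x_1 = (-3 - (1)·0.0000 - (1.1)·0.0000) / (3.1) = -0.9677
  x_2 = (-9 - (1)·-0.9677 - (2.9)·0.0000) / (4.9) = -1.6392
  x_3 = (12 - (-0.8)·-0.9677 - (-1)·-1.6392) / (2.8) = 3.4238
Iteration 2:
  x_1 = (-3 - (1)·-1.6392 - (1.1)·3.4238) / (3.1) = -1.6539
  x_2 = (-9 - (1)·-1.6539 - (2.9)·3.4238) / (4.9) = -3.5255
  x_3 = (12 - (-0.8)·-1.6539 - (-1)·-3.5255) / (2.8) = 2.5541
Iteration 3:
  x_1 = (-3 - (1)·-3.5255 - (1.1)·2.5541) / (3.1) = -0.7368
  x_2 = (-9 - (1)·-0.7368 - (2.9)·2.5541) / (4.9) = -3.1980
  x_3 = (12 - (-0.8)·-0.7368 - (-1)·-3.1980) / (2.8) = 2.9331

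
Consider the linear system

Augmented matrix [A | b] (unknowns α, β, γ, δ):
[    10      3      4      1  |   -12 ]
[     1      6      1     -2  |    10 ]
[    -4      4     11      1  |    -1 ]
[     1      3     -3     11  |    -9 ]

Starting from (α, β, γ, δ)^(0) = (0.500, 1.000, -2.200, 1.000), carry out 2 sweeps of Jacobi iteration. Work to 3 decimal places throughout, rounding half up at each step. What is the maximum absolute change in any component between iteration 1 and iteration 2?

1.014

Iteration 1:
  α = (-12 - (3)·1.000 - (4)·-2.200 - (1)·1.000) / (10) = -0.720
  β = (10 - (1)·0.500 - (1)·-2.200 - (-2)·1.000) / (6) = 2.283
  γ = (-1 - (-4)·0.500 - (4)·1.000 - (1)·1.000) / (11) = -0.364
  δ = (-9 - (1)·0.500 - (3)·1.000 - (-3)·-2.200) / (11) = -1.736
Iteration 2:
  α = (-12 - (3)·2.283 - (4)·-0.364 - (1)·-1.736) / (10) = -1.566
  β = (10 - (1)·-0.720 - (1)·-0.364 - (-2)·-1.736) / (6) = 1.269
  γ = (-1 - (-4)·-0.720 - (4)·2.283 - (1)·-1.736) / (11) = -1.025
  δ = (-9 - (1)·-0.720 - (3)·2.283 - (-3)·-0.364) / (11) = -1.475
Change: (-0.846, -1.014, -0.661, 0.261) → max |·| = 1.014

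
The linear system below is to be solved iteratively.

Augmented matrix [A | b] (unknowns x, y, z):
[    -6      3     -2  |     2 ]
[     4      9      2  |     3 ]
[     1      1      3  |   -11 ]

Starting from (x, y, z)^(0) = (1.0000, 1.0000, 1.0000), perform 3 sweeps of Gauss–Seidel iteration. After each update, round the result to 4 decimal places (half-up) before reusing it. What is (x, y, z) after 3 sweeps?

(1.4335, 0.6367, -4.3567)

Iteration 1:
  x = (2 - (3)·1.0000 - (-2)·1.0000) / (-6) = -0.1667
  y = (3 - (4)·-0.1667 - (2)·1.0000) / (9) = 0.1852
  z = (-11 - (1)·-0.1667 - (1)·0.1852) / (3) = -3.6728
Iteration 2:
  x = (2 - (3)·0.1852 - (-2)·-3.6728) / (-6) = 0.9835
  y = (3 - (4)·0.9835 - (2)·-3.6728) / (9) = 0.7124
  z = (-11 - (1)·0.9835 - (1)·0.7124) / (3) = -4.2320
Iteration 3:
  x = (2 - (3)·0.7124 - (-2)·-4.2320) / (-6) = 1.4335
  y = (3 - (4)·1.4335 - (2)·-4.2320) / (9) = 0.6367
  z = (-11 - (1)·1.4335 - (1)·0.6367) / (3) = -4.3567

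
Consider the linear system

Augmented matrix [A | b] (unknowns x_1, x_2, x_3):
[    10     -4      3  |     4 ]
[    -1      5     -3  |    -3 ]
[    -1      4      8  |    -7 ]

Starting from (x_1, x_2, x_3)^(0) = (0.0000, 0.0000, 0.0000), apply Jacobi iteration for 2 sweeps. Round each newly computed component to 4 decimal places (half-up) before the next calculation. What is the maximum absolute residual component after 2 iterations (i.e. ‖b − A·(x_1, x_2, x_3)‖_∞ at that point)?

2.8300

Iteration 1:
  x_1 = (4 - (-4)·0.0000 - (3)·0.0000) / (10) = 0.4000
  x_2 = (-3 - (-1)·0.0000 - (-3)·0.0000) / (5) = -0.6000
  x_3 = (-7 - (-1)·0.0000 - (4)·0.0000) / (8) = -0.8750
Iteration 2:
  x_1 = (4 - (-4)·-0.6000 - (3)·-0.8750) / (10) = 0.4225
  x_2 = (-3 - (-1)·0.4000 - (-3)·-0.8750) / (5) = -1.0450
  x_3 = (-7 - (-1)·0.4000 - (4)·-0.6000) / (8) = -0.5250
Residual b − A·x = (-2.8300, 1.0725, 1.8025); ∞-norm = 2.8300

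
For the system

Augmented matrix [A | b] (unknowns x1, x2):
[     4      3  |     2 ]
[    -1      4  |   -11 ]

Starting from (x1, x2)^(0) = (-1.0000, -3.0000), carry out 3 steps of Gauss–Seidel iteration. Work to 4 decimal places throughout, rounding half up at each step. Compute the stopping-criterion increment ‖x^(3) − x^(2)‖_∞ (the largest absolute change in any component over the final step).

0.1318

Iteration 1:
  x1 = (2 - (3)·-3.0000) / (4) = 2.7500
  x2 = (-11 - (-1)·2.7500) / (4) = -2.0625
Iteration 2:
  x1 = (2 - (3)·-2.0625) / (4) = 2.0469
  x2 = (-11 - (-1)·2.0469) / (4) = -2.2383
Iteration 3:
  x1 = (2 - (3)·-2.2383) / (4) = 2.1787
  x2 = (-11 - (-1)·2.1787) / (4) = -2.2053
Change: (0.1318, 0.0330) → max |·| = 0.1318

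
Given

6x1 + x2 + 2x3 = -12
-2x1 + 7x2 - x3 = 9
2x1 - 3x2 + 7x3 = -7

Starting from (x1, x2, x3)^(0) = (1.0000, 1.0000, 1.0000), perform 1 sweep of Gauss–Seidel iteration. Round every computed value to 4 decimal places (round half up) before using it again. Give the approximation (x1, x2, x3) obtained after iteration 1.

(-2.5000, 0.7143, 0.0204)

Iteration 1:
  x1 = (-12 - (1)·1.0000 - (2)·1.0000) / (6) = -2.5000
  x2 = (9 - (-2)·-2.5000 - (-1)·1.0000) / (7) = 0.7143
  x3 = (-7 - (2)·-2.5000 - (-3)·0.7143) / (7) = 0.0204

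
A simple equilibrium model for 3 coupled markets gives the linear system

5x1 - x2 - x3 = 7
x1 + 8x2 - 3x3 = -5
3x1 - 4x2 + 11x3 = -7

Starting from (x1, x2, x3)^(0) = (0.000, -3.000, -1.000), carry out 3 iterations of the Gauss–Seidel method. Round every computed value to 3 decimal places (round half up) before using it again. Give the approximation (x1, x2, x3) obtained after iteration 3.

Iteration 1:
  x1 = (7 - (-1)·-3.000 - (-1)·-1.000) / (5) = 0.600
  x2 = (-5 - (1)·0.600 - (-3)·-1.000) / (8) = -1.075
  x3 = (-7 - (3)·0.600 - (-4)·-1.075) / (11) = -1.191
Iteration 2:
  x1 = (7 - (-1)·-1.075 - (-1)·-1.191) / (5) = 0.947
  x2 = (-5 - (1)·0.947 - (-3)·-1.191) / (8) = -1.190
  x3 = (-7 - (3)·0.947 - (-4)·-1.190) / (11) = -1.327
Iteration 3:
  x1 = (7 - (-1)·-1.190 - (-1)·-1.327) / (5) = 0.897
  x2 = (-5 - (1)·0.897 - (-3)·-1.327) / (8) = -1.235
  x3 = (-7 - (3)·0.897 - (-4)·-1.235) / (11) = -1.330

(0.897, -1.235, -1.330)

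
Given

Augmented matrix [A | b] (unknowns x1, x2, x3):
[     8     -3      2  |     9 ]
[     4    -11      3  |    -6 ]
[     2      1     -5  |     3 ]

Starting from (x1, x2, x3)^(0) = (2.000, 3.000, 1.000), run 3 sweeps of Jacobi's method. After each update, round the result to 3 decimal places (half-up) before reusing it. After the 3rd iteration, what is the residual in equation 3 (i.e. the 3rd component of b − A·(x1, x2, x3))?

Iteration 1:
  x1 = (9 - (-3)·3.000 - (2)·1.000) / (8) = 2.000
  x2 = (-6 - (4)·2.000 - (3)·1.000) / (-11) = 1.545
  x3 = (3 - (2)·2.000 - (1)·3.000) / (-5) = 0.800
Iteration 2:
  x1 = (9 - (-3)·1.545 - (2)·0.800) / (8) = 1.504
  x2 = (-6 - (4)·2.000 - (3)·0.800) / (-11) = 1.491
  x3 = (3 - (2)·2.000 - (1)·1.545) / (-5) = 0.509
Iteration 3:
  x1 = (9 - (-3)·1.491 - (2)·0.509) / (8) = 1.557
  x2 = (-6 - (4)·1.504 - (3)·0.509) / (-11) = 1.231
  x3 = (3 - (2)·1.504 - (1)·1.491) / (-5) = 0.300
Residual b − A·x = (-0.363, 0.413, 0.155)

0.155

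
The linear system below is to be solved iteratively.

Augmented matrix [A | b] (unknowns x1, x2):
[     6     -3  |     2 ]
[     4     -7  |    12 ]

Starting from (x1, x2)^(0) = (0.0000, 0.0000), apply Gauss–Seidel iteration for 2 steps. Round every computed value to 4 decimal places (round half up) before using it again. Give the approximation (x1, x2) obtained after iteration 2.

Iteration 1:
  x1 = (2 - (-3)·0.0000) / (6) = 0.3333
  x2 = (12 - (4)·0.3333) / (-7) = -1.5238
Iteration 2:
  x1 = (2 - (-3)·-1.5238) / (6) = -0.4286
  x2 = (12 - (4)·-0.4286) / (-7) = -1.9592

(-0.4286, -1.9592)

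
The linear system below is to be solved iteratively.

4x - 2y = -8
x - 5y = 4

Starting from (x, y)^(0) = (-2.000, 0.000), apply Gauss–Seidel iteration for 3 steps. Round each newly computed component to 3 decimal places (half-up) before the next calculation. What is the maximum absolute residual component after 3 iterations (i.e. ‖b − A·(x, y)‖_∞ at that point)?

0.024

Iteration 1:
  x = (-8 - (-2)·0.000) / (4) = -2.000
  y = (4 - (1)·-2.000) / (-5) = -1.200
Iteration 2:
  x = (-8 - (-2)·-1.200) / (4) = -2.600
  y = (4 - (1)·-2.600) / (-5) = -1.320
Iteration 3:
  x = (-8 - (-2)·-1.320) / (4) = -2.660
  y = (4 - (1)·-2.660) / (-5) = -1.332
Residual b − A·x = (-0.024, 0.000); ∞-norm = 0.024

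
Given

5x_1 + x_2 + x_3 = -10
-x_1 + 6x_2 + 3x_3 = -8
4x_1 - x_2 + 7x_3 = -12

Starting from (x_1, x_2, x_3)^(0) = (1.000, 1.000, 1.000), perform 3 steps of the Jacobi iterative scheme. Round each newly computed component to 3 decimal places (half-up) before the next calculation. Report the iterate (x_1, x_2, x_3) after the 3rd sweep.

(-1.751, -1.249, -1.101)

Iteration 1:
  x_1 = (-10 - (1)·1.000 - (1)·1.000) / (5) = -2.400
  x_2 = (-8 - (-1)·1.000 - (3)·1.000) / (6) = -1.667
  x_3 = (-12 - (4)·1.000 - (-1)·1.000) / (7) = -2.143
Iteration 2:
  x_1 = (-10 - (1)·-1.667 - (1)·-2.143) / (5) = -1.238
  x_2 = (-8 - (-1)·-2.400 - (3)·-2.143) / (6) = -0.662
  x_3 = (-12 - (4)·-2.400 - (-1)·-1.667) / (7) = -0.581
Iteration 3:
  x_1 = (-10 - (1)·-0.662 - (1)·-0.581) / (5) = -1.751
  x_2 = (-8 - (-1)·-1.238 - (3)·-0.581) / (6) = -1.249
  x_3 = (-12 - (4)·-1.238 - (-1)·-0.662) / (7) = -1.101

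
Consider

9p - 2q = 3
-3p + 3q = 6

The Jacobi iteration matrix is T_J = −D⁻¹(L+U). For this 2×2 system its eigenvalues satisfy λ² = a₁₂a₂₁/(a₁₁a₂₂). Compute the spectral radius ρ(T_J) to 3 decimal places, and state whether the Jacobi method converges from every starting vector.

a₁₂a₂₁/(a₁₁a₂₂) = (-2)·(-3) / ((9)·(3)) = 0.222222
ρ = √|0.222222| = √0.222222 = 0.471
ρ < 1, so Jacobi converges

0.471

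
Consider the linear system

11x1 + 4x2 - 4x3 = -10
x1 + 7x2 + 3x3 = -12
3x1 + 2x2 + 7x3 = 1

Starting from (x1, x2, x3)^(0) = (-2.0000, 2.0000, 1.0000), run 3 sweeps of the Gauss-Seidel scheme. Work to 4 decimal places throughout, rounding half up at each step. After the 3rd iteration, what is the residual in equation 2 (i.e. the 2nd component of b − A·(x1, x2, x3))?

Iteration 1:
  x1 = (-10 - (4)·2.0000 - (-4)·1.0000) / (11) = -1.2727
  x2 = (-12 - (1)·-1.2727 - (3)·1.0000) / (7) = -1.9610
  x3 = (1 - (3)·-1.2727 - (2)·-1.9610) / (7) = 1.2486
Iteration 2:
  x1 = (-10 - (4)·-1.9610 - (-4)·1.2486) / (11) = 0.2580
  x2 = (-12 - (1)·0.2580 - (3)·1.2486) / (7) = -2.2863
  x3 = (1 - (3)·0.2580 - (2)·-2.2863) / (7) = 0.6855
Iteration 3:
  x1 = (-10 - (4)·-2.2863 - (-4)·0.6855) / (11) = 0.1716
  x2 = (-12 - (1)·0.1716 - (3)·0.6855) / (7) = -2.0326
  x3 = (1 - (3)·0.1716 - (2)·-2.0326) / (7) = 0.6501
Residual b − A·x = (-1.1568, 0.1063, -0.0003)

0.1063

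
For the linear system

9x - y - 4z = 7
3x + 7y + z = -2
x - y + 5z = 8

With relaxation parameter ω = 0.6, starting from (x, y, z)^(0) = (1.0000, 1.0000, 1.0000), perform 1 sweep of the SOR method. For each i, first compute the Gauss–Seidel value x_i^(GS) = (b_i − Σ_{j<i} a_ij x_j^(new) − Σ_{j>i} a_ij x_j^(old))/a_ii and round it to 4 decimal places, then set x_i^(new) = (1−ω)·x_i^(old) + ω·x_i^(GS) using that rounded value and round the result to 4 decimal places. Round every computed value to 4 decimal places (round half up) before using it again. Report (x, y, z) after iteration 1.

Iteration 1:
  x: GS value = (7 - (-1)·1.0000 - (-4)·1.0000) / (9) = 1.3333;  x ← (1−ω)·1.0000 + ω·1.3333 = 1.2000
  y: GS value = (-2 - (3)·1.2000 - (1)·1.0000) / (7) = -0.9429;  y ← (1−ω)·1.0000 + ω·-0.9429 = -0.1657
  z: GS value = (8 - (1)·1.2000 - (-1)·-0.1657) / (5) = 1.3269;  z ← (1−ω)·1.0000 + ω·1.3269 = 1.1961

(1.2000, -0.1657, 1.1961)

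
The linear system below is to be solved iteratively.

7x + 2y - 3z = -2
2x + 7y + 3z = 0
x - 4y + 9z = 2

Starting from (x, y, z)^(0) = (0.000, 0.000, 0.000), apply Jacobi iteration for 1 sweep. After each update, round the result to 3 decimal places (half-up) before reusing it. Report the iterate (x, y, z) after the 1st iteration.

(-0.286, 0.000, 0.222)

Iteration 1:
  x = (-2 - (2)·0.000 - (-3)·0.000) / (7) = -0.286
  y = (0 - (2)·0.000 - (3)·0.000) / (7) = 0.000
  z = (2 - (1)·0.000 - (-4)·0.000) / (9) = 0.222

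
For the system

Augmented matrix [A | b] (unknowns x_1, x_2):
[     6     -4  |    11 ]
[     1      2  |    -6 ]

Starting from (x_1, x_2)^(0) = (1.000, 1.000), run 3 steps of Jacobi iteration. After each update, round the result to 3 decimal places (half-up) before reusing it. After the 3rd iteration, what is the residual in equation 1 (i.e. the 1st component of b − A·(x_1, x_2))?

6.000

Iteration 1:
  x_1 = (11 - (-4)·1.000) / (6) = 2.500
  x_2 = (-6 - (1)·1.000) / (2) = -3.500
Iteration 2:
  x_1 = (11 - (-4)·-3.500) / (6) = -0.500
  x_2 = (-6 - (1)·2.500) / (2) = -4.250
Iteration 3:
  x_1 = (11 - (-4)·-4.250) / (6) = -1.000
  x_2 = (-6 - (1)·-0.500) / (2) = -2.750
Residual b − A·x = (6.000, 0.500)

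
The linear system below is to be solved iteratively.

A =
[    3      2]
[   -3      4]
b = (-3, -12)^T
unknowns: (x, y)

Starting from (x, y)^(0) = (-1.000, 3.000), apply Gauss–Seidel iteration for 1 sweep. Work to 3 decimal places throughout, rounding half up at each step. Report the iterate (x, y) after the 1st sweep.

Iteration 1:
  x = (-3 - (2)·3.000) / (3) = -3.000
  y = (-12 - (-3)·-3.000) / (4) = -5.250

(-3.000, -5.250)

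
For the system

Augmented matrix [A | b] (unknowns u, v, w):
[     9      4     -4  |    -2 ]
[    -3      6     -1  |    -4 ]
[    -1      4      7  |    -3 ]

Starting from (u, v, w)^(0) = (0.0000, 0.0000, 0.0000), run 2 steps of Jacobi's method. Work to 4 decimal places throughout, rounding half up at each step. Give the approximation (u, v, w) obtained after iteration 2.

(-0.1164, -0.8492, -0.0793)

Iteration 1:
  u = (-2 - (4)·0.0000 - (-4)·0.0000) / (9) = -0.2222
  v = (-4 - (-3)·0.0000 - (-1)·0.0000) / (6) = -0.6667
  w = (-3 - (-1)·0.0000 - (4)·0.0000) / (7) = -0.4286
Iteration 2:
  u = (-2 - (4)·-0.6667 - (-4)·-0.4286) / (9) = -0.1164
  v = (-4 - (-3)·-0.2222 - (-1)·-0.4286) / (6) = -0.8492
  w = (-3 - (-1)·-0.2222 - (4)·-0.6667) / (7) = -0.0793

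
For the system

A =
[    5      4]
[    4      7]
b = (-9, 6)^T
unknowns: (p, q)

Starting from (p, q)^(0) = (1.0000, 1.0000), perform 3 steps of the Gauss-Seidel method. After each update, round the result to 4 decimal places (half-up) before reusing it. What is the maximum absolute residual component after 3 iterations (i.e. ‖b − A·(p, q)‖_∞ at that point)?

Iteration 1:
  p = (-9 - (4)·1.0000) / (5) = -2.6000
  q = (6 - (4)·-2.6000) / (7) = 2.3429
Iteration 2:
  p = (-9 - (4)·2.3429) / (5) = -3.6743
  q = (6 - (4)·-3.6743) / (7) = 2.9567
Iteration 3:
  p = (-9 - (4)·2.9567) / (5) = -4.1654
  q = (6 - (4)·-4.1654) / (7) = 3.2374
Residual b − A·x = (-1.1226, -0.0002); ∞-norm = 1.1226

1.1226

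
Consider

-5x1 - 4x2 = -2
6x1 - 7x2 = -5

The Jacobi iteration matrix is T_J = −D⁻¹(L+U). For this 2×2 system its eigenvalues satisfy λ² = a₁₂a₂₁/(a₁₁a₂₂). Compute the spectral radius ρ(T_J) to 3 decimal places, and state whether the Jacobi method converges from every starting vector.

a₁₂a₂₁/(a₁₁a₂₂) = (-4)·(6) / ((-5)·(-7)) = -0.685714
ρ = √|-0.685714| = √0.685714 = 0.828
ρ < 1, so Jacobi converges

0.828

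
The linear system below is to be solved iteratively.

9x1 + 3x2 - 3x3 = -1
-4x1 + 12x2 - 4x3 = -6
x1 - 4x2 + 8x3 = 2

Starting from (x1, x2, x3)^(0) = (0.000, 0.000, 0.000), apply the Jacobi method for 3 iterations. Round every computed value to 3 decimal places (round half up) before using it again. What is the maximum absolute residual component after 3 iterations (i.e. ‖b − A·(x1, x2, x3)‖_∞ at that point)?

Iteration 1:
  x1 = (-1 - (3)·0.000 - (-3)·0.000) / (9) = -0.111
  x2 = (-6 - (-4)·0.000 - (-4)·0.000) / (12) = -0.500
  x3 = (2 - (1)·0.000 - (-4)·0.000) / (8) = 0.250
Iteration 2:
  x1 = (-1 - (3)·-0.500 - (-3)·0.250) / (9) = 0.139
  x2 = (-6 - (-4)·-0.111 - (-4)·0.250) / (12) = -0.454
  x3 = (2 - (1)·-0.111 - (-4)·-0.500) / (8) = 0.014
Iteration 3:
  x1 = (-1 - (3)·-0.454 - (-3)·0.014) / (9) = 0.045
  x2 = (-6 - (-4)·0.139 - (-4)·0.014) / (12) = -0.449
  x3 = (2 - (1)·0.139 - (-4)·-0.454) / (8) = 0.006
Residual b − A·x = (-0.040, -0.408, 0.111); ∞-norm = 0.408

0.408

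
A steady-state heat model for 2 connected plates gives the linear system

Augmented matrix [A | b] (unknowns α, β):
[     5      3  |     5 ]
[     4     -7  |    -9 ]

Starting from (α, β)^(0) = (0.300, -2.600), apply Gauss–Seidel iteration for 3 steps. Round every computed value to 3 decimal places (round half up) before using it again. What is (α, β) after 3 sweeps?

Iteration 1:
  α = (5 - (3)·-2.600) / (5) = 2.560
  β = (-9 - (4)·2.560) / (-7) = 2.749
Iteration 2:
  α = (5 - (3)·2.749) / (5) = -0.649
  β = (-9 - (4)·-0.649) / (-7) = 0.915
Iteration 3:
  α = (5 - (3)·0.915) / (5) = 0.451
  β = (-9 - (4)·0.451) / (-7) = 1.543

(0.451, 1.543)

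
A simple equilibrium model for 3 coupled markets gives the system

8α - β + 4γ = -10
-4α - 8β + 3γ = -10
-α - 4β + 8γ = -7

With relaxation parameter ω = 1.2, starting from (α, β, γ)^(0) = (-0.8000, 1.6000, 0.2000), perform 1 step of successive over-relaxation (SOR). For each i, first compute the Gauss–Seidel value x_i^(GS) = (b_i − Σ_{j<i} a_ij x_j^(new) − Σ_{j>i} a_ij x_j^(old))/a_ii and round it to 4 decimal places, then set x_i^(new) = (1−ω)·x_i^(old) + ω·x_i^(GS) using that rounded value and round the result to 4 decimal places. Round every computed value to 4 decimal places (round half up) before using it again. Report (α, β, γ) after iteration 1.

(-1.2200, 2.0020, -0.0718)

Iteration 1:
  α: GS value = (-10 - (-1)·1.6000 - (4)·0.2000) / (8) = -1.1500;  α ← (1−ω)·-0.8000 + ω·-1.1500 = -1.2200
  β: GS value = (-10 - (-4)·-1.2200 - (3)·0.2000) / (-8) = 1.9350;  β ← (1−ω)·1.6000 + ω·1.9350 = 2.0020
  γ: GS value = (-7 - (-1)·-1.2200 - (-4)·2.0020) / (8) = -0.0265;  γ ← (1−ω)·0.2000 + ω·-0.0265 = -0.0718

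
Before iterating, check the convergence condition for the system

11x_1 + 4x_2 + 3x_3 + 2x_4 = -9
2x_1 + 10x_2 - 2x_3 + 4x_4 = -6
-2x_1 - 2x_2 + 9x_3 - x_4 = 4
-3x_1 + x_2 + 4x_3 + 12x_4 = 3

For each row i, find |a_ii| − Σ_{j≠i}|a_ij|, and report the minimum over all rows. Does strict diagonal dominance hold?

2

row 1: |11| − (4+3+2) = 2
row 2: |10| − (2+2+4) = 2
row 3: |9| − (2+2+1) = 4
row 4: |12| − (3+1+4) = 4
minimum over rows = 2 → strictly diagonally dominant (convergence guaranteed)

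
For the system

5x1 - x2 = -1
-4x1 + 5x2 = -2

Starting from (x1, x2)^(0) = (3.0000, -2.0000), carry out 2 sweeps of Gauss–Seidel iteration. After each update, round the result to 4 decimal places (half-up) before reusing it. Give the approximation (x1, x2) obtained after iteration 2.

Iteration 1:
  x1 = (-1 - (-1)·-2.0000) / (5) = -0.6000
  x2 = (-2 - (-4)·-0.6000) / (5) = -0.8800
Iteration 2:
  x1 = (-1 - (-1)·-0.8800) / (5) = -0.3760
  x2 = (-2 - (-4)·-0.3760) / (5) = -0.7008

(-0.3760, -0.7008)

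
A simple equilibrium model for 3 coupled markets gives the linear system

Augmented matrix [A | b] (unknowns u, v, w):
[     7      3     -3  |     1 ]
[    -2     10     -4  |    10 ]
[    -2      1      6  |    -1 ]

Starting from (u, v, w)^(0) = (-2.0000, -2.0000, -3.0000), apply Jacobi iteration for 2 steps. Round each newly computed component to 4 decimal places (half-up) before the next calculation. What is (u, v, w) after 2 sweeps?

Iteration 1:
  u = (1 - (3)·-2.0000 - (-3)·-3.0000) / (7) = -0.2857
  v = (10 - (-2)·-2.0000 - (-4)·-3.0000) / (10) = -0.6000
  w = (-1 - (-2)·-2.0000 - (1)·-2.0000) / (6) = -0.5000
Iteration 2:
  u = (1 - (3)·-0.6000 - (-3)·-0.5000) / (7) = 0.1857
  v = (10 - (-2)·-0.2857 - (-4)·-0.5000) / (10) = 0.7429
  w = (-1 - (-2)·-0.2857 - (1)·-0.6000) / (6) = -0.1619

(0.1857, 0.7429, -0.1619)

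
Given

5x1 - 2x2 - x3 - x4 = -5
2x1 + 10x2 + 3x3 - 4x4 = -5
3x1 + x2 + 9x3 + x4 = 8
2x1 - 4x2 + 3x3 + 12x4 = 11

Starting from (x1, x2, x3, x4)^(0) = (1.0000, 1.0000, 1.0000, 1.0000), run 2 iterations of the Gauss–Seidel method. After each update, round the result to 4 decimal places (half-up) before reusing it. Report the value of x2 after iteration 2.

-0.3527

Iteration 1:
  x1 = (-5 - (-2)·1.0000 - (-1)·1.0000 - (-1)·1.0000) / (5) = -0.2000
  x2 = (-5 - (2)·-0.2000 - (3)·1.0000 - (-4)·1.0000) / (10) = -0.3600
  x3 = (8 - (3)·-0.2000 - (1)·-0.3600 - (1)·1.0000) / (9) = 0.8844
  x4 = (11 - (2)·-0.2000 - (-4)·-0.3600 - (3)·0.8844) / (12) = 0.6089
Iteration 2:
  x1 = (-5 - (-2)·-0.3600 - (-1)·0.8844 - (-1)·0.6089) / (5) = -0.8453
  x2 = (-5 - (2)·-0.8453 - (3)·0.8844 - (-4)·0.6089) / (10) = -0.3527
  x3 = (8 - (3)·-0.8453 - (1)·-0.3527 - (1)·0.6089) / (9) = 1.1422
  x4 = (11 - (2)·-0.8453 - (-4)·-0.3527 - (3)·1.1422) / (12) = 0.6544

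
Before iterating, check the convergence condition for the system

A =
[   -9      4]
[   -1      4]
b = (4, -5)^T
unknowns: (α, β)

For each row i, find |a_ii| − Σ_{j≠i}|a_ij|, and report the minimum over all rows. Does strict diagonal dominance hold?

3

row 1: |-9| − (4) = 5
row 2: |4| − (1) = 3
minimum over rows = 3 → strictly diagonally dominant (convergence guaranteed)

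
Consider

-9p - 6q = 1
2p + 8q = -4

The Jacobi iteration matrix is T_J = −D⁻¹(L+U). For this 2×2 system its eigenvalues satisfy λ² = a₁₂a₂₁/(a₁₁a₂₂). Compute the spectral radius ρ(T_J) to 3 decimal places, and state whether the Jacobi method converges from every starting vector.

0.408

a₁₂a₂₁/(a₁₁a₂₂) = (-6)·(2) / ((-9)·(8)) = 0.166667
ρ = √|0.166667| = √0.166667 = 0.408
ρ < 1, so Jacobi converges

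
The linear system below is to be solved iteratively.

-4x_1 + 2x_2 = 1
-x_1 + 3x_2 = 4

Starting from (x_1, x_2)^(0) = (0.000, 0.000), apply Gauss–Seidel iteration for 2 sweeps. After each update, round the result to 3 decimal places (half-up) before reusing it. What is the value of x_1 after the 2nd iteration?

Iteration 1:
  x_1 = (1 - (2)·0.000) / (-4) = -0.250
  x_2 = (4 - (-1)·-0.250) / (3) = 1.250
Iteration 2:
  x_1 = (1 - (2)·1.250) / (-4) = 0.375
  x_2 = (4 - (-1)·0.375) / (3) = 1.458

0.375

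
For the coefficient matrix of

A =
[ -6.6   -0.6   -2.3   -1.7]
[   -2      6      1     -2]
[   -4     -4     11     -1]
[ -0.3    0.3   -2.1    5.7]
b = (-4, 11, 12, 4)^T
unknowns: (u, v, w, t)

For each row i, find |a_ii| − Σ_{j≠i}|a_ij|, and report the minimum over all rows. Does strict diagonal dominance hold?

1

row 1: |-6.6| − (0.6+2.3+1.7) = 2
row 2: |6| − (2+1+2) = 1
row 3: |11| − (4+4+1) = 2
row 4: |5.7| − (0.3+0.3+2.1) = 3
minimum over rows = 1 → strictly diagonally dominant (convergence guaranteed)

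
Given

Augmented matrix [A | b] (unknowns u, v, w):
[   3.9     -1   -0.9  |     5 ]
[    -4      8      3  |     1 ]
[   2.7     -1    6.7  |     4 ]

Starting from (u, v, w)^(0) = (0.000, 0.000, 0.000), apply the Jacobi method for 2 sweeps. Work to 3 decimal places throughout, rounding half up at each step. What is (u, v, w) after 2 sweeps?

Iteration 1:
  u = (5 - (-1)·0.000 - (-0.9)·0.000) / (3.9) = 1.282
  v = (1 - (-4)·0.000 - (3)·0.000) / (8) = 0.125
  w = (4 - (2.7)·0.000 - (-1)·0.000) / (6.7) = 0.597
Iteration 2:
  u = (5 - (-1)·0.125 - (-0.9)·0.597) / (3.9) = 1.452
  v = (1 - (-4)·1.282 - (3)·0.597) / (8) = 0.542
  w = (4 - (2.7)·1.282 - (-1)·0.125) / (6.7) = 0.099

(1.452, 0.542, 0.099)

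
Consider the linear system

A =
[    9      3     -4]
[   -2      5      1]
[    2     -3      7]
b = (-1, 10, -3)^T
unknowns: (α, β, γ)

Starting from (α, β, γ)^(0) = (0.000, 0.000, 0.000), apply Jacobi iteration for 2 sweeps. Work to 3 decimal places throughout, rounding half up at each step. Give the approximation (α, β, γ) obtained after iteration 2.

(-0.968, 2.041, 0.460)

Iteration 1:
  α = (-1 - (3)·0.000 - (-4)·0.000) / (9) = -0.111
  β = (10 - (-2)·0.000 - (1)·0.000) / (5) = 2.000
  γ = (-3 - (2)·0.000 - (-3)·0.000) / (7) = -0.429
Iteration 2:
  α = (-1 - (3)·2.000 - (-4)·-0.429) / (9) = -0.968
  β = (10 - (-2)·-0.111 - (1)·-0.429) / (5) = 2.041
  γ = (-3 - (2)·-0.111 - (-3)·2.000) / (7) = 0.460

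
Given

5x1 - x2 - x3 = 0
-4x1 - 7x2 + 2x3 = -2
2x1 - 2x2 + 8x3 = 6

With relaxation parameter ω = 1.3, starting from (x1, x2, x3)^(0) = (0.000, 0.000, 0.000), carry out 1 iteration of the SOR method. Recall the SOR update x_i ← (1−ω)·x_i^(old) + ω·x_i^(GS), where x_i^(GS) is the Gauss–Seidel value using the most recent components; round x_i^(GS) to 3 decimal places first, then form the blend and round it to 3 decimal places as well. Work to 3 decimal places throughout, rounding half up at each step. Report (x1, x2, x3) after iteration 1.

(0.000, 0.372, 1.096)

Iteration 1:
  x1: GS value = (0 - (-1)·0.000 - (-1)·0.000) / (5) = 0.000;  x1 ← (1−ω)·0.000 + ω·0.000 = 0.000
  x2: GS value = (-2 - (-4)·0.000 - (2)·0.000) / (-7) = 0.286;  x2 ← (1−ω)·0.000 + ω·0.286 = 0.372
  x3: GS value = (6 - (2)·0.000 - (-2)·0.372) / (8) = 0.843;  x3 ← (1−ω)·0.000 + ω·0.843 = 1.096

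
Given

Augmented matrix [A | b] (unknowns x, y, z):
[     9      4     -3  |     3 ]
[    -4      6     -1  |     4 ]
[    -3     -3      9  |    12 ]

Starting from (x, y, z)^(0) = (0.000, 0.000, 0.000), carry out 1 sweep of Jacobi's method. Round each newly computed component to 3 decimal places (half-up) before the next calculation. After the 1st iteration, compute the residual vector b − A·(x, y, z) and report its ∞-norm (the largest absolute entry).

3.003

Iteration 1:
  x = (3 - (4)·0.000 - (-3)·0.000) / (9) = 0.333
  y = (4 - (-4)·0.000 - (-1)·0.000) / (6) = 0.667
  z = (12 - (-3)·0.000 - (-3)·0.000) / (9) = 1.333
Residual b − A·x = (1.334, 2.663, 3.003); ∞-norm = 3.003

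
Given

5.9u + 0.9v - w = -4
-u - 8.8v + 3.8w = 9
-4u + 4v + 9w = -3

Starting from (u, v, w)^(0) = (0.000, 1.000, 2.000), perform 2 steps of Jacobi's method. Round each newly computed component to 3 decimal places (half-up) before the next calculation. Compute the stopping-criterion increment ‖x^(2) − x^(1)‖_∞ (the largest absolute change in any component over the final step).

Iteration 1:
  u = (-4 - (0.9)·1.000 - (-1)·2.000) / (5.9) = -0.492
  v = (9 - (-1)·0.000 - (3.8)·2.000) / (-8.8) = -0.159
  w = (-3 - (-4)·0.000 - (4)·1.000) / (9) = -0.778
Iteration 2:
  u = (-4 - (0.9)·-0.159 - (-1)·-0.778) / (5.9) = -0.786
  v = (9 - (-1)·-0.492 - (3.8)·-0.778) / (-8.8) = -1.303
  w = (-3 - (-4)·-0.492 - (4)·-0.159) / (9) = -0.481
Change: (-0.294, -1.144, 0.297) → max |·| = 1.144

1.144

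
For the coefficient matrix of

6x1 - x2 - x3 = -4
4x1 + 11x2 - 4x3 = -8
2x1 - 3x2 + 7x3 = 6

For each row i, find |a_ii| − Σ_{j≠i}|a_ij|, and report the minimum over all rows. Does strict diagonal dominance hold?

2

row 1: |6| − (1+1) = 4
row 2: |11| − (4+4) = 3
row 3: |7| − (2+3) = 2
minimum over rows = 2 → strictly diagonally dominant (convergence guaranteed)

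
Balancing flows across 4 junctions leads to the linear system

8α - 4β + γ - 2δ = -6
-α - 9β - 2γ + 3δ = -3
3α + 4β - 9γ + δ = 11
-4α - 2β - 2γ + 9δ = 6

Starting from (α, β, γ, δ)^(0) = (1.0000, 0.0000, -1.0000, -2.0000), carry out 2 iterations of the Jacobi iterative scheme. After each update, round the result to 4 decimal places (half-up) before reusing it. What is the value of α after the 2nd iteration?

Iteration 1:
  α = (-6 - (-4)·0.0000 - (1)·-1.0000 - (-2)·-2.0000) / (8) = -1.1250
  β = (-3 - (-1)·1.0000 - (-2)·-1.0000 - (3)·-2.0000) / (-9) = -0.2222
  γ = (11 - (3)·1.0000 - (4)·0.0000 - (1)·-2.0000) / (-9) = -1.1111
  δ = (6 - (-4)·1.0000 - (-2)·0.0000 - (-2)·-1.0000) / (9) = 0.8889
Iteration 2:
  α = (-6 - (-4)·-0.2222 - (1)·-1.1111 - (-2)·0.8889) / (8) = -0.5000
  β = (-3 - (-1)·-1.1250 - (-2)·-1.1111 - (3)·0.8889) / (-9) = 1.0015
  γ = (11 - (3)·-1.1250 - (4)·-0.2222 - (1)·0.8889) / (-9) = -1.5972
  δ = (6 - (-4)·-1.1250 - (-2)·-0.2222 - (-2)·-1.1111) / (9) = -0.1296

-0.5000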